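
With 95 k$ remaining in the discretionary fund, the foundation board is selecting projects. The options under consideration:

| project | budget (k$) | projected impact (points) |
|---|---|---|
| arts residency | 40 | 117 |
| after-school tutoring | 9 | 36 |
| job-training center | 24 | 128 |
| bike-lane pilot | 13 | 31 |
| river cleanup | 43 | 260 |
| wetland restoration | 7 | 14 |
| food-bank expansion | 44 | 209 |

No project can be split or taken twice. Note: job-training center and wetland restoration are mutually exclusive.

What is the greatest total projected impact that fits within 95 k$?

483

Ranking by ratio (projected impact/k$): river cleanup 6.05, job-training center 5.33, food-bank expansion 4.75, after-school tutoring 4.00.
A density-first pass picks after-school tutoring + job-training center + bike-lane pilot + river cleanup — 455 at 89 k$.
Reworking the packing: river cleanup + wetland restoration + food-bank expansion uses 94 k$ and improves the total to 483.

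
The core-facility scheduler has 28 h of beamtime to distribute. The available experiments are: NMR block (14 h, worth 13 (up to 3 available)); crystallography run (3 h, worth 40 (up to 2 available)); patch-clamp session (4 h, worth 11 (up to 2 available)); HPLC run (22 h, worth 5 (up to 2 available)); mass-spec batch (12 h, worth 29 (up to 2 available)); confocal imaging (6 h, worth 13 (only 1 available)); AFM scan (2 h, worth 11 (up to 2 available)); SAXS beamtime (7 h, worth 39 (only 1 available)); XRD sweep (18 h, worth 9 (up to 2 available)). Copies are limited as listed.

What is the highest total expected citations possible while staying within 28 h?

165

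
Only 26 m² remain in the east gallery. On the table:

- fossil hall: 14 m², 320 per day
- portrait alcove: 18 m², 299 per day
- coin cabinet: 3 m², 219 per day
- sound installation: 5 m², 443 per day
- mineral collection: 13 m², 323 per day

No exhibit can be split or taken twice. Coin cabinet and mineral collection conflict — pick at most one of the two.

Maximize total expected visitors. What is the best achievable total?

Taking fossil hall + coin cabinet + sound installation: 22 m² used, 982 in expected visitors.
Runner-up portrait alcove + coin cabinet + sound installation tops out at 961.

982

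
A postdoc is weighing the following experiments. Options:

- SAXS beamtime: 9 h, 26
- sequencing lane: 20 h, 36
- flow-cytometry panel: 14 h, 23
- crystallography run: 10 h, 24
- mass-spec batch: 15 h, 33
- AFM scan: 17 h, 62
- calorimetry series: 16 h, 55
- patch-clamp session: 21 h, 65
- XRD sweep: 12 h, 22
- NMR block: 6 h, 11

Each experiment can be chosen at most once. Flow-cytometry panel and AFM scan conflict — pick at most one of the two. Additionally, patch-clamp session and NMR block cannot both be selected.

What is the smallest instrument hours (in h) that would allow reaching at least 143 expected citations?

42

Look for the lowest-instrument combination reaching 143.
SAXS beamtime + AFM scan + calorimetry series: 143 expected citations at 42 h.
Any bundle with less than 42 h falls short of 143.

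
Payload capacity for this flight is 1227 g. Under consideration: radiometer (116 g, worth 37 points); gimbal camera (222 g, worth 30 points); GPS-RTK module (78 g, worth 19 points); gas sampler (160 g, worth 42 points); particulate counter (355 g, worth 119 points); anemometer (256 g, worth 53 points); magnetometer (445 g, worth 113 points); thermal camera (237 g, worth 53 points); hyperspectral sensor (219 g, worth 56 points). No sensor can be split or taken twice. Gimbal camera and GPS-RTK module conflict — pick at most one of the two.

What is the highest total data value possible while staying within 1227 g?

The ratio heuristic lands on radiometer + GPS-RTK module + gas sampler + particulate counter + thermal camera + hyperspectral sensor (326) but leaves 62 g idle.
Dropping gas sampler and thermal camera frees 397 g; slotting in magnetometer (445 g) lifts the total to 344 at 1213 g.

344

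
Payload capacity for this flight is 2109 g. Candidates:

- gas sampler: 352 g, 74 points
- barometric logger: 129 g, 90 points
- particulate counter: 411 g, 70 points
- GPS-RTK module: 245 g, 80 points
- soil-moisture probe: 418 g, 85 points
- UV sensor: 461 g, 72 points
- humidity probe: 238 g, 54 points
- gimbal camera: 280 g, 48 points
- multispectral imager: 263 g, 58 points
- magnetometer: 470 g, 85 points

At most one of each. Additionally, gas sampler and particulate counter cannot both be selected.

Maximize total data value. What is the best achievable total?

By data value per g: barometric logger 0.70, GPS-RTK module 0.33, humidity probe 0.23 lead.
Filling by ratio: gas sampler + barometric logger + GPS-RTK module + soil-moisture probe + humidity probe + gimbal camera + multispectral imager for 489, with 184 g left unused.
The 280 g tied up in gimbal camera is better spent on UV sensor — total rises to 513 (2106 g).
That's the maximum — no feasible swap from here does better than 513.

513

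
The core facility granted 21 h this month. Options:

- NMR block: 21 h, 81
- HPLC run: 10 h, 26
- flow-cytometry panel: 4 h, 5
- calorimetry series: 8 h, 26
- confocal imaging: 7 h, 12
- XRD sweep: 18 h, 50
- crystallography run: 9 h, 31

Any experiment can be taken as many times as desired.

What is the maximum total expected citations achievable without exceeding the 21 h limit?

Best packing: NMR block — 21 h, 81 total.
Nothing else within 21 h beats 81.

81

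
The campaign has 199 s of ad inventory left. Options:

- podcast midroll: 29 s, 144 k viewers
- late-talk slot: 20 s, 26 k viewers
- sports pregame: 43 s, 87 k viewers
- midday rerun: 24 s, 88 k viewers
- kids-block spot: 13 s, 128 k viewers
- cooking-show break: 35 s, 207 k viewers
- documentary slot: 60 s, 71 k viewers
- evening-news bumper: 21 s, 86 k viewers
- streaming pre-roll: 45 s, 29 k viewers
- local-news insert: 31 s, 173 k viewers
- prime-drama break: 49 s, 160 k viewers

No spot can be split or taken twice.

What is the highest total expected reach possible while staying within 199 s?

924

Taking the top-ratio spots first gives podcast midroll + sports pregame + midday rerun + kids-block spot + cooking-show break + evening-news bumper + local-news insert for 913 (196 s).
Replace sports pregame and midday rerun with late-talk slot + prime-drama break: the trade gains 11 net, giving 924 at 198 s.
Next best is podcast midroll + sports pregame + midday rerun + kids-block spot + cooking-show break + evening-news bumper + local-news insert at 913 (196 s) — short by 11.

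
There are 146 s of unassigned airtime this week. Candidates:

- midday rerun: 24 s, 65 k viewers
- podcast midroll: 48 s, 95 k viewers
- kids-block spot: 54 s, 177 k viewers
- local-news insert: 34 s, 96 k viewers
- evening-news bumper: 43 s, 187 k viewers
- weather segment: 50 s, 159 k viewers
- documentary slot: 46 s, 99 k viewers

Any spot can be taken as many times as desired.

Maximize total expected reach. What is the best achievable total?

561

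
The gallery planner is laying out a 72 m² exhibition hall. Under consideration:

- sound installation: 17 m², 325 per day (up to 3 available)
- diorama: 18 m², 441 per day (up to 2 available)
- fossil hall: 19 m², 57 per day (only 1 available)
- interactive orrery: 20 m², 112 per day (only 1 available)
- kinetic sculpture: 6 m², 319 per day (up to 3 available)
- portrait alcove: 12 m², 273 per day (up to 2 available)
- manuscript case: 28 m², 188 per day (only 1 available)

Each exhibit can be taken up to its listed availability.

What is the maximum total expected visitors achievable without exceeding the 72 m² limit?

Ranking by ratio (expected visitors/m²): kinetic sculpture 53.17, diorama 24.50, portrait alcove 22.75.
Greedy by ratio would take 2×diorama + 3×kinetic sculpture + portrait alcove: 66 m² used, total 2112.
Dropping portrait alcove frees 12 m²; slotting in sound installation (17 m²) lifts the total to 2164 at 71 m².
Nothing else within 72 m² beats 2164.

2164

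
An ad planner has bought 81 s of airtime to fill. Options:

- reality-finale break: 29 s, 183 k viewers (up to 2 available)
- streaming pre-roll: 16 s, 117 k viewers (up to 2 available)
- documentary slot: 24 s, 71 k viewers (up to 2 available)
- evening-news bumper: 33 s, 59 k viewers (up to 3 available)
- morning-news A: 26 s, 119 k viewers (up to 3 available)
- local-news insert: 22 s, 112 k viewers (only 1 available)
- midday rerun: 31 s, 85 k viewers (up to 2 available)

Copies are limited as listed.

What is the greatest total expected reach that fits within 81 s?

483

Density check — streaming pre-roll 7.31, reality-finale break 6.31, local-news insert 5.09, morning-news A 4.58 are the best per s.
Greedy by ratio would take reality-finale break + 2×streaming pre-roll: 61 s used, total 417.
The 16 s tied up in streaming pre-roll is better spent on reality-finale break — total rises to 483 (74 s).
That's the maximum — no swap from here does better than 483.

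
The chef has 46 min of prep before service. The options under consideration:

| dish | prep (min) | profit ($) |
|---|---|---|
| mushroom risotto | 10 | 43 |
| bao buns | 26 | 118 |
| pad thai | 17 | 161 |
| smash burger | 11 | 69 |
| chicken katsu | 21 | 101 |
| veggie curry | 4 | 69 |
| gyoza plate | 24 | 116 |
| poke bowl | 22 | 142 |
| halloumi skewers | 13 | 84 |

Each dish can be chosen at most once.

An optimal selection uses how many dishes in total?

Best achievable profit is 383.
pad thai + smash burger + veggie curry + halloumi skewers hits 383 at 45 min.
Every optimal selection uses 4 dishes.

4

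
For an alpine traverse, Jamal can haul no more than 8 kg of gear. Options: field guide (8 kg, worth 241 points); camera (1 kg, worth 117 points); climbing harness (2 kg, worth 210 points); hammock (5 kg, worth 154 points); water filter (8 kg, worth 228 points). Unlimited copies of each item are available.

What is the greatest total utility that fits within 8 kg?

936

Best packing: 8×camera — 8 kg, 936 total.
That's the maximum — no swap from here does better than 936.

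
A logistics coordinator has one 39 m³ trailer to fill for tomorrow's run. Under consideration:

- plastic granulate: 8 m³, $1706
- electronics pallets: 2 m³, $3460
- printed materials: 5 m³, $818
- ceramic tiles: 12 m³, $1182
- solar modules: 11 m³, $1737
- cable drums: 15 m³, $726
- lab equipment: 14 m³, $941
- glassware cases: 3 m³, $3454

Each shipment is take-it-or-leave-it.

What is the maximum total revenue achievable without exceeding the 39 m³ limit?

Filling by ratio: plastic granulate + electronics pallets + printed materials + solar modules + glassware cases for 11175, with 10 m³ left unused.
Dropping printed materials frees 5 m³; slotting in ceramic tiles (12 m³) lifts the total to 11539 at 36 m³.
No other feasible combination exceeds 11539.

11539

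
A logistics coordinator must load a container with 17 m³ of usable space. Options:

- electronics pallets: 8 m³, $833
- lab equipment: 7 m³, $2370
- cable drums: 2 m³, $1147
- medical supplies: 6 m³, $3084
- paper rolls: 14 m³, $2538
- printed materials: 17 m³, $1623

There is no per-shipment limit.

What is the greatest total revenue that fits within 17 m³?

9176

Best packing: 8×cable drums — 16 m³, 9176 total.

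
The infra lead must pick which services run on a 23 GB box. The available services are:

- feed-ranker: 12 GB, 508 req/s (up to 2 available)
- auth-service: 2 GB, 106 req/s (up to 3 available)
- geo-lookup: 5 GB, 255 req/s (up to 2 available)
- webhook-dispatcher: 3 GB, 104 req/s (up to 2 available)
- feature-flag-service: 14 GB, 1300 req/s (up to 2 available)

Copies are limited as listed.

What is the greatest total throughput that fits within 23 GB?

Greedy by ratio would take 3×auth-service + webhook-dispatcher + feature-flag-service: 23 GB used, total 1722.
The 5 GB tied up in auth-service and webhook-dispatcher is better spent on geo-lookup — total rises to 1767 (23 GB).

1767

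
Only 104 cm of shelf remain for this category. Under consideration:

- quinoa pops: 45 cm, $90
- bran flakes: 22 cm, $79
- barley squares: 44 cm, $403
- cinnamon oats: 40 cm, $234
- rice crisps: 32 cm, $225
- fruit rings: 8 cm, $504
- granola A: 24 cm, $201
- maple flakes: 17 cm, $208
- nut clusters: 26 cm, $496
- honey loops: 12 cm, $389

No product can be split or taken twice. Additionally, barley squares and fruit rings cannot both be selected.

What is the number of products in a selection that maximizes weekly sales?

5

Optimal total is 1831.
cinnamon oats + fruit rings + maple flakes + nut clusters + honey loops hits 1831 at 103 cm.
Any selection reaching 1831 contains exactly 5 products.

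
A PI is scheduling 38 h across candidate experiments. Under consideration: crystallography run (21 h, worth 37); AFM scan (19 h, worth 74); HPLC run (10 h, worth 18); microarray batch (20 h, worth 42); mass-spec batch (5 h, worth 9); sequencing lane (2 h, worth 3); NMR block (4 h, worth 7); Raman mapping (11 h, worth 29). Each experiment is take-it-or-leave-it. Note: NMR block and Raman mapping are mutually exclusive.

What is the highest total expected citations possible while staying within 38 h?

AFM scan + mass-spec batch + sequencing lane + Raman mapping uses 37 of the 38 h and totals 115.
An exhaustive check of the 256 subsets confirms 115.

115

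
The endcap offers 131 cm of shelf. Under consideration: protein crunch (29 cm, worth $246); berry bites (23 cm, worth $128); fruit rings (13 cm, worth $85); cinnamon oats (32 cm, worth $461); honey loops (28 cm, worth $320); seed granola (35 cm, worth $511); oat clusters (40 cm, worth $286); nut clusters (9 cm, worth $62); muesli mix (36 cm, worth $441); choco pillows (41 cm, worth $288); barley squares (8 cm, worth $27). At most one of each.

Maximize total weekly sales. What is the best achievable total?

Density check — seed granola 14.60, cinnamon oats 14.41, muesli mix 12.25, honey loops 11.43 are the best per cm.
The ratio ordering already packs tightly: cinnamon oats + honey loops + seed granola + muesli mix, 131 cm, 1733.
That's the maximum — no swap from here does better than 1733.

1733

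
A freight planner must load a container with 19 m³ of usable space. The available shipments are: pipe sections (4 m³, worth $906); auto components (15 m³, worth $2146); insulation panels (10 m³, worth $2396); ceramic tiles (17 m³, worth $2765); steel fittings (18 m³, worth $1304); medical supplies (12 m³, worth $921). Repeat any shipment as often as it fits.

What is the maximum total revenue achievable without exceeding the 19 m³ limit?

4208

Taking 2×pipe sections + insulation panels: 18 m³ used, 4208 in revenue.
Nothing else within 19 m³ beats 4208.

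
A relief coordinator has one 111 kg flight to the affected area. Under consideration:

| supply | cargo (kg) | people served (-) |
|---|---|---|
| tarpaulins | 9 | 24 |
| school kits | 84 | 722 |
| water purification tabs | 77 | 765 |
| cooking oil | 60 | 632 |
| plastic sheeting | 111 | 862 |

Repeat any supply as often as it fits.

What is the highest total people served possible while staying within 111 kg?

862

Ranking by ratio (people served/kg): cooking oil 10.53, water purification tabs 9.94, school kits 8.60.
A density-first pass picks 5×tarpaulins + cooking oil — 752 at 105 kg.
Replace 5×tarpaulins and cooking oil with plastic sheeting: the trade gains 110 net, giving 862 at 111 kg.
That's the maximum — no swap from here does better than 862.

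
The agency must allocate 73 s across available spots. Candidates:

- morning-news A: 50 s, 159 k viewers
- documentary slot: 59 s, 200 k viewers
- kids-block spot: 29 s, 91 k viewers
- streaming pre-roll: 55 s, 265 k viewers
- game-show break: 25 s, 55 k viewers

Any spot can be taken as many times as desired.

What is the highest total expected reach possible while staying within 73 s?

265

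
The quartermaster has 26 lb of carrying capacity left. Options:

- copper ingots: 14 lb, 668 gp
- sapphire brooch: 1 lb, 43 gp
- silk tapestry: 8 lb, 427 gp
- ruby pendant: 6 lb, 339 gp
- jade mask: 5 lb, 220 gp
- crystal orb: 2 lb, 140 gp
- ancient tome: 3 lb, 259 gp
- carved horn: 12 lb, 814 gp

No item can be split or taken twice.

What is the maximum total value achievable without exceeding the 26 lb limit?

1683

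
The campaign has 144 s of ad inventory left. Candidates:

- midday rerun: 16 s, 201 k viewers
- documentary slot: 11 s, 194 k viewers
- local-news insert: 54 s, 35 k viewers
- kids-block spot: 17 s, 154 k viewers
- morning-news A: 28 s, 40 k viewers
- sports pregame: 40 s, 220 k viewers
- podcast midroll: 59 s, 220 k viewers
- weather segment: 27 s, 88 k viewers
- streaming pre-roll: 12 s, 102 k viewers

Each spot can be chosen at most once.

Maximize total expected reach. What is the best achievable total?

989

By expected reach per s: documentary slot 17.64, midday rerun 12.56, kids-block spot 9.06, streaming pre-roll 8.50 lead.
Filling by ratio: midday rerun + documentary slot + kids-block spot + sports pregame + weather segment + streaming pre-roll for 959, with 21 s left unused.
Replace weather segment and streaming pre-roll with podcast midroll: the trade gains 30 net, giving 989 at 143 s.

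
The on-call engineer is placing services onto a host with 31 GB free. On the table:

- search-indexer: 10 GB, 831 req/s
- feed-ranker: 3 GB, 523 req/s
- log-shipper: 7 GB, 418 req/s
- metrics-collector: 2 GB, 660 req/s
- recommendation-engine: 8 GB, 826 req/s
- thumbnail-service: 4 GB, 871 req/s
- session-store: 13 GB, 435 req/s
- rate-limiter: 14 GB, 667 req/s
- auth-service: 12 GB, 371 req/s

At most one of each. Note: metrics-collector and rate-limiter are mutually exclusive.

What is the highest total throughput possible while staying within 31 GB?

3711

Taking search-indexer + feed-ranker + metrics-collector + recommendation-engine + thumbnail-service: 27 GB used, 3711 in throughput.
Every other selection either busts 31 GB or breaks a pairing rule or fails to beat 3711.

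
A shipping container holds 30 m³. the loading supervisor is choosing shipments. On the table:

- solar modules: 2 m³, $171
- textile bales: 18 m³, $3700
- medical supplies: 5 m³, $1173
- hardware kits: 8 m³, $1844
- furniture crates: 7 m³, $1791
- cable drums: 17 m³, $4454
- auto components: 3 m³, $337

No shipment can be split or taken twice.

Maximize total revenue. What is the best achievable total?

7471

A density-first pass picks medical supplies + furniture crates + cable drums — 7418 at 29 m³.
Dropping furniture crates frees 7 m³; slotting in hardware kits (8 m³) lifts the total to 7471 at 30 m³.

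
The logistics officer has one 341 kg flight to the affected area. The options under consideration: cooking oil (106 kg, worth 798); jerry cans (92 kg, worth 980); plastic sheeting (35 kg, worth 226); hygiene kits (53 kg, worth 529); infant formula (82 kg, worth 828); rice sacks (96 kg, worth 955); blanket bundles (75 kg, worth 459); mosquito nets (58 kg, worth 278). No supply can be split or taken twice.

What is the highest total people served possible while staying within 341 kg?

3292

Best packing: jerry cans + hygiene kits + infant formula + rice sacks — 323 kg, 3292 total.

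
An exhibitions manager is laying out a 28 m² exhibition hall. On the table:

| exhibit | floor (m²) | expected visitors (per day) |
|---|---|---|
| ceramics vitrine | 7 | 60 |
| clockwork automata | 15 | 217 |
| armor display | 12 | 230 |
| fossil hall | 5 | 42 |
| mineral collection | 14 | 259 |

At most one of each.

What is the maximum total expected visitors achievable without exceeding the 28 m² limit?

By expected visitors per m²: armor display 19.17, mineral collection 18.50, clockwork automata 14.47 lead.
Best packing: armor display + mineral collection — 26 m², 489 total.
That's the maximum — no swap from here does better than 489.

489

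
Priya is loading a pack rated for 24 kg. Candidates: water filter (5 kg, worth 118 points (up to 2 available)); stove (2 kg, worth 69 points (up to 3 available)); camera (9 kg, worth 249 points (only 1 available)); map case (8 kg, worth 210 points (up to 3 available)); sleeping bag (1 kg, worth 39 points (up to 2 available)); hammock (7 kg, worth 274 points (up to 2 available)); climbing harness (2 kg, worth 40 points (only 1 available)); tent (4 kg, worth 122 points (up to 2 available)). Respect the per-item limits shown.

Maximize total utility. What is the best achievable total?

Greedy by ratio would take 3×stove + 2×sleeping bag + 2×hammock + climbing harness: 24 kg used, total 873.
The 4 kg tied up in stove and climbing harness is better spent on tent — total rises to 886 (24 kg).
That's the maximum — no swap from here does better than 886.

886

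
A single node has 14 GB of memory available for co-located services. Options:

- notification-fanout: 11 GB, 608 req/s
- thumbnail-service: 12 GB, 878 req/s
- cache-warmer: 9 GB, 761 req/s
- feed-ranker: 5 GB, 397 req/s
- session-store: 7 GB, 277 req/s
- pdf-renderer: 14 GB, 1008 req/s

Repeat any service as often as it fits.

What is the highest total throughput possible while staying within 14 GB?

The ratio ordering already packs tightly: cache-warmer + feed-ranker, 14 GB, 1158.
Nothing else within 14 GB beats 1158.

1158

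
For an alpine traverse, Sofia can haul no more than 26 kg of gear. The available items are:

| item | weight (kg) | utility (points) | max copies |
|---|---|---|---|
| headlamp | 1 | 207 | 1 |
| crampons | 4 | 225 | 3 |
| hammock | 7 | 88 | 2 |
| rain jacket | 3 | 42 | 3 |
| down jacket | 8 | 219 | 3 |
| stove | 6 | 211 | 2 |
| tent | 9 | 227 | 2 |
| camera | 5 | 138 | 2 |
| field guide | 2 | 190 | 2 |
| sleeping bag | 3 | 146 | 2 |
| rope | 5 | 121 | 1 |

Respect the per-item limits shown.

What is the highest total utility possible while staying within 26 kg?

1619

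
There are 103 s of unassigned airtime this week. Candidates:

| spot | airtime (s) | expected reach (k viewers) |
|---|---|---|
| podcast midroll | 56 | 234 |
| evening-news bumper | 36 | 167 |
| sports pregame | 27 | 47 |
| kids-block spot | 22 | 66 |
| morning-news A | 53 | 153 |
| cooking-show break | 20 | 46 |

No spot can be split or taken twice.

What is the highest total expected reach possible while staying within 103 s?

Density check — evening-news bumper 4.64, podcast midroll 4.18, kids-block spot 3.00 are the best per s.
The ratio ordering already packs tightly: podcast midroll + evening-news bumper, 92 s, 401.
An exhaustive check of the 64 subsets confirms 401.

401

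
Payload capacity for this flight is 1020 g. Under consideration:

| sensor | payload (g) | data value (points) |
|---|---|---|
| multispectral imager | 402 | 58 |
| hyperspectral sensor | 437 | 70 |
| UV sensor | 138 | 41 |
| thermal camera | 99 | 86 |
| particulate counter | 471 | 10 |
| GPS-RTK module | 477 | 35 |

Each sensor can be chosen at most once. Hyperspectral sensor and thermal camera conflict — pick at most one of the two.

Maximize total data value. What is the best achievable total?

185

Multispectral imager + UV sensor + thermal camera uses 639 of the 1020 g and totals 185.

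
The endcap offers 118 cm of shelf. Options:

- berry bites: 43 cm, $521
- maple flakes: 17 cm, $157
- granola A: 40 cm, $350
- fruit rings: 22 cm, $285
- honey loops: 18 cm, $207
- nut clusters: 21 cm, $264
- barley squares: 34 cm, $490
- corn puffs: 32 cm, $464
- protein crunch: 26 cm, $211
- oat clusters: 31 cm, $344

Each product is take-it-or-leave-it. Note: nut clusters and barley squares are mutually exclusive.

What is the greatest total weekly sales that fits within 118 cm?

1534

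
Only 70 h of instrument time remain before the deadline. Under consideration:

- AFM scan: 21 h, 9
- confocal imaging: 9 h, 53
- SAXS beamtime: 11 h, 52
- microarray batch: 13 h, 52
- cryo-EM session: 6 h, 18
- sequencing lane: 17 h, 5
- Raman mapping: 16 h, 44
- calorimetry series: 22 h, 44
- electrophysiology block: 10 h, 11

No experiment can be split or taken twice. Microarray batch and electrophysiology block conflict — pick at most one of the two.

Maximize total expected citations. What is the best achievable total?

219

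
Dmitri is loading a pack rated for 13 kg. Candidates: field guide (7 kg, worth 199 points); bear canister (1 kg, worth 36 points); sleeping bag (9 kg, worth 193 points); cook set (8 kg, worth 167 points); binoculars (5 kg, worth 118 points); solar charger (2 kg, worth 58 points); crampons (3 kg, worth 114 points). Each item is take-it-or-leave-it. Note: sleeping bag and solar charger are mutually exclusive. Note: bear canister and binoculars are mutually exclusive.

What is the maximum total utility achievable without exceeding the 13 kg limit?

The ratio ordering already packs tightly: field guide + bear canister + solar charger + crampons, 13 kg, 407.

407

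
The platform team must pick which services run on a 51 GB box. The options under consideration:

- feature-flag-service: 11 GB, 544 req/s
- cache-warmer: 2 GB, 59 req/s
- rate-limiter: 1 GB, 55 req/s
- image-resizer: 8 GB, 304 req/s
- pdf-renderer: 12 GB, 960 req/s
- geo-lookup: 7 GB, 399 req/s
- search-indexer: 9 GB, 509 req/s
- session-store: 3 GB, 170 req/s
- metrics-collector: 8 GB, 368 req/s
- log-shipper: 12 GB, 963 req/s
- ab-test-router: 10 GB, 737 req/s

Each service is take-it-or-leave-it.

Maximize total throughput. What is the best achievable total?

Taking the top-ratio services first gives cache-warmer + rate-limiter + pdf-renderer + geo-lookup + session-store + log-shipper + ab-test-router for 3343 (47 GB).
Dropping cache-warmer and session-store frees 5 GB; slotting in search-indexer (9 GB) lifts the total to 3623 at 51 GB.
An exhaustive check of the 2048 subsets confirms 3623.

3623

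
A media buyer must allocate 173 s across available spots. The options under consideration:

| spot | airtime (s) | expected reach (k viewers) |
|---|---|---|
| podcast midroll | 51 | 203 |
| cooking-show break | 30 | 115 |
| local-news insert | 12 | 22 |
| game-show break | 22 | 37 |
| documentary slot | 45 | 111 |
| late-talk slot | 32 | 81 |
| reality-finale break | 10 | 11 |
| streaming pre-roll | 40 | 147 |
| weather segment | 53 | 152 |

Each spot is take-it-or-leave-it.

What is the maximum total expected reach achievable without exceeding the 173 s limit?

576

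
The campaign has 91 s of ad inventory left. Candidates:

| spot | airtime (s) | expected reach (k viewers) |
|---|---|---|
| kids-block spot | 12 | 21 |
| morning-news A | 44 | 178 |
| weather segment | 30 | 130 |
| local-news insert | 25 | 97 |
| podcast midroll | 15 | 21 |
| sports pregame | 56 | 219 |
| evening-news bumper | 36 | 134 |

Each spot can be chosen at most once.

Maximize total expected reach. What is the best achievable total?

The ratio heuristic lands on kids-block spot + morning-news A + weather segment (329) but leaves 5 s idle.
Replace kids-block spot and morning-news A with local-news insert + evening-news bumper: the trade gains 32 net, giving 361 at 91 s.
Next best is weather segment + sports pregame at 349 (86 s) — short by 12.

361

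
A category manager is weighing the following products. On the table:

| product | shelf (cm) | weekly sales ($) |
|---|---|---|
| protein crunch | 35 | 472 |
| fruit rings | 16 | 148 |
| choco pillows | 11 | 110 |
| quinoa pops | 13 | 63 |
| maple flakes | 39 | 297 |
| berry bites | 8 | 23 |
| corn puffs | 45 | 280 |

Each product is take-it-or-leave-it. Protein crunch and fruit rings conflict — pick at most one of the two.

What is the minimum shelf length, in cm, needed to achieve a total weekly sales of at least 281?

35

Look for the lowest-shelf combination reaching 281.
protein crunch reaches 472 using 35 cm.
Any bundle with less than 35 cm falls short of 281.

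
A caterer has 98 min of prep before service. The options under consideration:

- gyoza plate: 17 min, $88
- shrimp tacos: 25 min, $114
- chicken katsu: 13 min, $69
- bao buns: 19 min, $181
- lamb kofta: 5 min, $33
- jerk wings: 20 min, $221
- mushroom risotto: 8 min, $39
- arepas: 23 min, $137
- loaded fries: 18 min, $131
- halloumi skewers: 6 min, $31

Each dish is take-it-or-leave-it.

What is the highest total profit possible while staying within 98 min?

Ranking by ratio (profit/min): jerk wings 11.05, bao buns 9.53, loaded fries 7.28, lamb kofta 6.60.
The ratio ordering already packs tightly: chicken katsu + bao buns + lamb kofta + jerk wings + arepas + loaded fries, 98 min, 772.

772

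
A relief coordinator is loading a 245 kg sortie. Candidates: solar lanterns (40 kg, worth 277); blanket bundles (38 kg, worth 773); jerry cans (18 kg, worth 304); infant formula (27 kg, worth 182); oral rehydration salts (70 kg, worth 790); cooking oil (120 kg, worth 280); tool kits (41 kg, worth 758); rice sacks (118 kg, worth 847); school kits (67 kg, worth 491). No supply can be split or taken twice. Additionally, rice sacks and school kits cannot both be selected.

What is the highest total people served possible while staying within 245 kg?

3116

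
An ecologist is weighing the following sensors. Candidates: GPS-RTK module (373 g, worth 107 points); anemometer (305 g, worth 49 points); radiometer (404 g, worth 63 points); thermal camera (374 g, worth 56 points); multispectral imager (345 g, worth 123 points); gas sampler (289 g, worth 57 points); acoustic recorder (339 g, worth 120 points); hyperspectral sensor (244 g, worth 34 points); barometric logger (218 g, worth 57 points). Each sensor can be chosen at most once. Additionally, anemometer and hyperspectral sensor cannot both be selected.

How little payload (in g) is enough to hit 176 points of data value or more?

557

Need the lightest bundle worth ≥ 176.
acoustic recorder + barometric logger: 177 data value at 557 g.
Any bundle with less than 557 g falls short of 176.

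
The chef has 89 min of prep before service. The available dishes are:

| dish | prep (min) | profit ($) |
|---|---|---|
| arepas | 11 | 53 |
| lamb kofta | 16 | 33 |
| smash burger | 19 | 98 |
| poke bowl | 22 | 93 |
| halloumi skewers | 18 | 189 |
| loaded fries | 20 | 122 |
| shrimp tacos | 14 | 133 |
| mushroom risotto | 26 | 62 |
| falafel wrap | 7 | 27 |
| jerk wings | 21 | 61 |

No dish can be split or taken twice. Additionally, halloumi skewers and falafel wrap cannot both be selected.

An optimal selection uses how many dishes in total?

Optimal total is 595.
For example arepas + smash burger + halloumi skewers + loaded fries + shrimp tacos achieves it, using 82 min.
All optima have 5 dishes.

5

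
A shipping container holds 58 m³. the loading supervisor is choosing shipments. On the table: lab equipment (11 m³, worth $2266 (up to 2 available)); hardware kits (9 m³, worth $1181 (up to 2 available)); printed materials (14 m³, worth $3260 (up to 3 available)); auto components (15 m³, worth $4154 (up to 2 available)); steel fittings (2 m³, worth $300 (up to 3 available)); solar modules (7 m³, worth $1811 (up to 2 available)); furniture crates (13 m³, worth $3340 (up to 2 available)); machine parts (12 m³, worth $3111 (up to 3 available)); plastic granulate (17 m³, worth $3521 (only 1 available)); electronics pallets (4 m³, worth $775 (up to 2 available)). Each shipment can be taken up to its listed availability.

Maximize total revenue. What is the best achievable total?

15341

By revenue per m³: auto components 276.93, machine parts 259.25, solar modules 258.71 lead.
A density-first pass picks 2×auto components + 2×machine parts + electronics pallets — 15305 at 58 m³.
Dropping machine parts and electronics pallets frees 16 m³; slotting in steel fittings + 2×solar modules (16 m³) lifts the total to 15341 at 58 m³.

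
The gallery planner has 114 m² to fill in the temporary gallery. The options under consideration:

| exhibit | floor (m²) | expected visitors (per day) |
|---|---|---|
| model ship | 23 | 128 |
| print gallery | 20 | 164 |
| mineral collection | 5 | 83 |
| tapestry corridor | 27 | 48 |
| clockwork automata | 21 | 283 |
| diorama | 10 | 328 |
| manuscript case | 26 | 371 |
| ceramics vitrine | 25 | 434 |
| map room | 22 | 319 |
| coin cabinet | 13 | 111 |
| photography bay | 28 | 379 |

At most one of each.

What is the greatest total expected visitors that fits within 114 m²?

1831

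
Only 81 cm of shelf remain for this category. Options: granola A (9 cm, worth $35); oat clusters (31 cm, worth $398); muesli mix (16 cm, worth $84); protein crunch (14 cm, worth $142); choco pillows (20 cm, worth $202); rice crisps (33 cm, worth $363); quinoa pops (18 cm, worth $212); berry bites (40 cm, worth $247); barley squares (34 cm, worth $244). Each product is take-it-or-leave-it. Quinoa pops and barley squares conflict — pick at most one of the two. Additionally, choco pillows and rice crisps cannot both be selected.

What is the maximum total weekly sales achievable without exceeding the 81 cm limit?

903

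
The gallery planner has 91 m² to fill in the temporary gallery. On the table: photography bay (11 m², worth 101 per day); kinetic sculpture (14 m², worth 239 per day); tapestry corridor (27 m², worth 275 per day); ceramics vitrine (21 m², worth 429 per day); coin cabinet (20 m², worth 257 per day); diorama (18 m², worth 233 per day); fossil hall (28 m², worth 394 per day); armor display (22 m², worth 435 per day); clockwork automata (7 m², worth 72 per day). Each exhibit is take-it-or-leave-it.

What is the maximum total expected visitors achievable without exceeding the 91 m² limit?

1515

Greedy by ratio would take kinetic sculpture + ceramics vitrine + fossil hall + armor display: 85 m² used, total 1497.
Replace kinetic sculpture with coin cabinet: the trade gains 18 net, giving 1515 at 91 m².
The closest alternative, kinetic sculpture + ceramics vitrine + fossil hall + armor display, reaches only 1497.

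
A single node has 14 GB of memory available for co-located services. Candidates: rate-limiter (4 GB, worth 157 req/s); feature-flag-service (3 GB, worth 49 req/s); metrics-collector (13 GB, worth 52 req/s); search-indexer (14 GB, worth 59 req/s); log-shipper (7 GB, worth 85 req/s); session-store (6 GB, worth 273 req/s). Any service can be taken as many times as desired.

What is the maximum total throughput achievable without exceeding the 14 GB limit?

587

By throughput per GB: session-store 45.50, rate-limiter 39.25, feature-flag-service 16.33, log-shipper 12.14 lead.
Taking the top-ratio services first gives 2×session-store for 546 (12 GB).
Dropping session-store frees 6 GB; slotting in 2×rate-limiter (8 GB) lifts the total to 587 at 14 GB.
Every other selection either busts 14 GB or fails to beat 587.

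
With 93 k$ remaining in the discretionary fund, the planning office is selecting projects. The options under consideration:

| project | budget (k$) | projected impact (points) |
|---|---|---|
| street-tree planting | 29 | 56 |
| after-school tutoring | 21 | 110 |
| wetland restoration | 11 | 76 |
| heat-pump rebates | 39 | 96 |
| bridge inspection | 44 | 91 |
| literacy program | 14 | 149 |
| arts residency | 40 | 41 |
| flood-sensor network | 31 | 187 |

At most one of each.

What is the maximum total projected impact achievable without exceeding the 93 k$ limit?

Ranking by ratio (projected impact/k$): literacy program 10.64, wetland restoration 6.91, flood-sensor network 6.03.
Best packing: after-school tutoring + wetland restoration + literacy program + flood-sensor network — 77 k$, 522 total.
Next best is street-tree planting + wetland restoration + literacy program + flood-sensor network at 468 (85 k$) — short by 54.

522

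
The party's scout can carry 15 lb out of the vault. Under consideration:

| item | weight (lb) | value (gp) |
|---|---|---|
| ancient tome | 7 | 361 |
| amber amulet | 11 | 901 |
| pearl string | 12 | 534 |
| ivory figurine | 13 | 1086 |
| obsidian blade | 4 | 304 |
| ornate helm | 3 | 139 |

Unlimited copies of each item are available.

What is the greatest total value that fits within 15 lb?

1205

Ranking by ratio (value/lb): ivory figurine 83.54, amber amulet 81.91, obsidian blade 76.00, ancient tome 51.57.
A density-first pass picks ivory figurine — 1086 at 13 lb.
Replace ivory figurine with amber amulet + obsidian blade: the trade gains 119 net, giving 1205 at 15 lb.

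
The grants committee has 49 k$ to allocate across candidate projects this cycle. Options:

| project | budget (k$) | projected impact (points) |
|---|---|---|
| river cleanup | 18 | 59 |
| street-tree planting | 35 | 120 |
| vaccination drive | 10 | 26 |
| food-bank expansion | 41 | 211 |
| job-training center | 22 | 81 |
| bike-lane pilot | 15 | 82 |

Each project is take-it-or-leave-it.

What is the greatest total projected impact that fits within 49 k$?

Taking the top-ratio projects first gives vaccination drive + job-training center + bike-lane pilot for 189 (47 k$).
Dropping vaccination drive and job-training center and bike-lane pilot frees 47 k$; slotting in food-bank expansion (41 k$) lifts the total to 211 at 41 k$.
Runner-up vaccination drive + job-training center + bike-lane pilot tops out at 189.

211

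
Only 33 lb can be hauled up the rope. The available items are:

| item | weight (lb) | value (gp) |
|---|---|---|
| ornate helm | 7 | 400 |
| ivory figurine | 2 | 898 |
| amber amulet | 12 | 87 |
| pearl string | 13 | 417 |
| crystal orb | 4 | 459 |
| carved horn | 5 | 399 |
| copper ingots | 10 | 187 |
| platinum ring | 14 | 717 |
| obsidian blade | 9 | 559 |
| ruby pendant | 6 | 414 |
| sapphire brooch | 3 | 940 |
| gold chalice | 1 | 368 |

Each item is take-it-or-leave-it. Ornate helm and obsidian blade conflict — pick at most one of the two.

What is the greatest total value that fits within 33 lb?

4037

Density check — ivory figurine 449.00, gold chalice 368.00, sapphire brooch 313.33 are the best per lb.
Ivory figurine + crystal orb + carved horn + obsidian blade + ruby pendant + sapphire brooch + gold chalice uses 30 of the 33 lb and totals 4037.
Nothing else feasible within 33 lb beats 4037.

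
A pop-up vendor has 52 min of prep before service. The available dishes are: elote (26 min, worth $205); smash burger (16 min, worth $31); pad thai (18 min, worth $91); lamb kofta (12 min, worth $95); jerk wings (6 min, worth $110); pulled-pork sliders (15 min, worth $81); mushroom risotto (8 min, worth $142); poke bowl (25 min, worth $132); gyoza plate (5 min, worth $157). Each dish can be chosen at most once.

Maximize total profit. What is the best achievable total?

614

Filling by ratio: lamb kofta + jerk wings + pulled-pork sliders + mushroom risotto + gyoza plate for 585, with 6 min left unused.
The 27 min tied up in lamb kofta and pulled-pork sliders is better spent on elote — total rises to 614 (45 min).
No other feasible combination exceeds 614.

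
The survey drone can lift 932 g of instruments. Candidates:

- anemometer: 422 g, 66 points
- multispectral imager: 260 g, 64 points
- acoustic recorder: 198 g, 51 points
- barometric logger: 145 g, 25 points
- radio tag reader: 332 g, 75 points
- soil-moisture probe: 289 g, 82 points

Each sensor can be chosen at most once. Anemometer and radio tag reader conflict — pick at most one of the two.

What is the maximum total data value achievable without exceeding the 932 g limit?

222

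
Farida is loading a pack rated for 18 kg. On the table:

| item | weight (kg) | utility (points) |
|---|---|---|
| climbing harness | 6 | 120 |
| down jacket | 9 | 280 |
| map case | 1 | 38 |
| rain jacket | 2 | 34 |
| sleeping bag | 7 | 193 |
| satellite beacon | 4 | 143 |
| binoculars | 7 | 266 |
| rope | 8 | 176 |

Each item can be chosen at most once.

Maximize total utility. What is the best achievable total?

By utility per kg: map case 38.00, binoculars 38.00, satellite beacon 35.75 lead.
Taking the top-ratio items first gives climbing harness + map case + satellite beacon + binoculars for 567 (18 kg).
The 7 kg tied up in climbing harness and map case is better spent on sleeping bag — total rises to 602 (18 kg).
Nothing else within 18 kg beats 602.

602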